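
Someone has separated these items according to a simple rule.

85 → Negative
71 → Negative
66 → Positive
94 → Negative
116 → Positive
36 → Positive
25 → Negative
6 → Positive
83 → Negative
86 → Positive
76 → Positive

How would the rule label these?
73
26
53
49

'Positive' ⟺ ends in digit 6.
73: last digit 3, does not satisfy this → Negative. 26: last digit 6, meets the rule → Positive. 53: last digit 3, does not satisfy this → Negative. 49: last digit 9, does not satisfy this → Negative.

Negative, Positive, Negative, Negative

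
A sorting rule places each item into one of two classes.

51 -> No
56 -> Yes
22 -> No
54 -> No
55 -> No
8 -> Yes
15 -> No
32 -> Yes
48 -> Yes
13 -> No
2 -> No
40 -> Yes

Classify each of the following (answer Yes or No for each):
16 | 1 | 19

Yes, No, No

All 'Yes' examples share one property — multiple of 4 — and every 'No' example lacks it.
16: 16 = 4·4, fits → Yes.
1: 1 = 4·0 + 1, lacks this property → No.
19: 19 = 4·4 + 3, lacks this property → No.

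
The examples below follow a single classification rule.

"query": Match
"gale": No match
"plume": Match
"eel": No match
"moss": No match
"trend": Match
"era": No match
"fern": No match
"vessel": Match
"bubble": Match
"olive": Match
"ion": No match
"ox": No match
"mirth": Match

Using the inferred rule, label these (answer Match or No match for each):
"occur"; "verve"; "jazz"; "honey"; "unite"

A rule that fits every label: length ≥ 5 — true of each 'Match' example, false of each 'No match' one.
"occur" — length 5, hence Match. "verve" — length 5, hence Match. "jazz" — length 4, hence No match. "honey" — length 5, hence Match. "unite" — length 5, hence Match.

Match, Match, No match, Match, Match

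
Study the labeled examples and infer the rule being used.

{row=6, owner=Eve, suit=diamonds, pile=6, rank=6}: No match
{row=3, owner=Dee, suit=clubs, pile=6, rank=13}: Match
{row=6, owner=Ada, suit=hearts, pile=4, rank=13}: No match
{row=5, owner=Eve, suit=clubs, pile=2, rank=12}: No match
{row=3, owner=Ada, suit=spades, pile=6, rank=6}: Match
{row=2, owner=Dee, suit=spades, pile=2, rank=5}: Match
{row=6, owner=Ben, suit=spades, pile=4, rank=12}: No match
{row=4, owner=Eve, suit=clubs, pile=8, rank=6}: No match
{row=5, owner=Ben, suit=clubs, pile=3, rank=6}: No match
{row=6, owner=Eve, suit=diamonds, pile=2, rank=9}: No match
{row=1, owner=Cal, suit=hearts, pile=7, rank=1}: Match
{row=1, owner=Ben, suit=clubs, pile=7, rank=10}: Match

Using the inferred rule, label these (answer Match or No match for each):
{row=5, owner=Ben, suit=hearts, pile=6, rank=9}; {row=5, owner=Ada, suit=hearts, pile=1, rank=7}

All 'Match' examples share one property — row ≤ 3 — and every 'No match' example lacks it.
{row=5, owner=Ben, suit=hearts, pile=6, rank=9}: row = 5 — does not fit, so No match. {row=5, owner=Ada, suit=hearts, pile=1, rank=7}: row = 5 — does not fit, so No match.

No match, No match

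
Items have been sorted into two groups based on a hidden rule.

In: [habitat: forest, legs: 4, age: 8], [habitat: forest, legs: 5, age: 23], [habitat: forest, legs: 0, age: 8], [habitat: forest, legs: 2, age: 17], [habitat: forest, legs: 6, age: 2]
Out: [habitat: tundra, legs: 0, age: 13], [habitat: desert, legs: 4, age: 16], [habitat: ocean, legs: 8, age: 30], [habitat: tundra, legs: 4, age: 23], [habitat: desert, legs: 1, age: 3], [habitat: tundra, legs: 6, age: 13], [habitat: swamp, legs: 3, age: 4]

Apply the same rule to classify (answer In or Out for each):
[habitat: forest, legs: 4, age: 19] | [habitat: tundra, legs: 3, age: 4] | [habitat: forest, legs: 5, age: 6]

The distinguishing property — habitat is forest — holds for all the 'In' cases and none of the 'Out' cases.
[habitat: forest, legs: 4, age: 19] — habitat is forest, hence In.
[habitat: tundra, legs: 3, age: 4] — habitat is tundra, hence Out.
[habitat: forest, legs: 5, age: 6] — habitat is forest, hence In.

In, Out, In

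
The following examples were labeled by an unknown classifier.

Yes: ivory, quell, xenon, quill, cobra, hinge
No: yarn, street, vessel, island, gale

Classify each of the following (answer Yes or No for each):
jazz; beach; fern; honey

No, Yes, No, Yes

All 'Yes' examples share one property — odd length — and every 'No' example lacks it.
jazz → length 4 → No.
beach → length 5 → Yes.
fern → length 4 → No.
honey → length 5 → Yes.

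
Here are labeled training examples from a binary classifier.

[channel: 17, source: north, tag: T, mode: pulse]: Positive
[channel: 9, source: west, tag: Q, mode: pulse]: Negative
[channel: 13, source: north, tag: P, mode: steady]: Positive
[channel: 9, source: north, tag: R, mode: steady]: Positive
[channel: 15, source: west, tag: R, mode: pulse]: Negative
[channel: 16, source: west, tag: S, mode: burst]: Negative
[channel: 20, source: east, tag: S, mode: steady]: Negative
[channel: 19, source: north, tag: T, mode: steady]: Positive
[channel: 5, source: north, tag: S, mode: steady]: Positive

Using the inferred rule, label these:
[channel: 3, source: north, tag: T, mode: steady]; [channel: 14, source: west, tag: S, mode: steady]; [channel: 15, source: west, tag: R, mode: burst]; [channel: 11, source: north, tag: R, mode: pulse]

Positive, Negative, Negative, Positive

The simplest hypothesis consistent with all the labels is: source is north.
Positive: [channel: 3, source: north, tag: T, mode: steady], since source is north.
Negative: [channel: 14, source: west, tag: S, mode: steady], since source is west.
Negative: [channel: 15, source: west, tag: R, mode: burst], since source is west.
Positive: [channel: 11, source: north, tag: R, mode: pulse], since source is north.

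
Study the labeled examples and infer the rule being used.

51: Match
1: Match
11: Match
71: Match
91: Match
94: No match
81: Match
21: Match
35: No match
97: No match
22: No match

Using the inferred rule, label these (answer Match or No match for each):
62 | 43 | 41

The distinguishing property — ends in digit 1 — holds for all the 'Match' cases and none of the 'No match' cases.
62 → last digit 2 → No match. 43 → last digit 3 → No match. 41 → last digit 1 → Match.

No match, No match, Match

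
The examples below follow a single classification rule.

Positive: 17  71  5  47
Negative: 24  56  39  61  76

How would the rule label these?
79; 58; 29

Looking at the examples, the only property every 'Positive' case has and every 'Negative' case lacks is: ≡ 5 (mod 6).
79: Negative (79 mod 6 = 1).
58: Negative (58 mod 6 = 4).
29: Positive (29 mod 6 = 5).

Negative, Negative, Positive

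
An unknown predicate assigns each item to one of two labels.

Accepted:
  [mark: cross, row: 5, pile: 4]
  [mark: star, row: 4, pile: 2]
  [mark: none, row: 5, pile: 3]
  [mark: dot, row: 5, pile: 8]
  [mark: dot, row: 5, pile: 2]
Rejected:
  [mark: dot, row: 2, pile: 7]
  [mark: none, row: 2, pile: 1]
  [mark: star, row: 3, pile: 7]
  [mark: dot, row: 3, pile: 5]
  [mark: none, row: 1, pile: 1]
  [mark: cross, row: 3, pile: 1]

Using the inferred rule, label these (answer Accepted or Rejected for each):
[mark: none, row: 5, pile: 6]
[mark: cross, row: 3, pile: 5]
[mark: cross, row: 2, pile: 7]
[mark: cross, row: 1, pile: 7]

Accepted, Rejected, Rejected, Rejected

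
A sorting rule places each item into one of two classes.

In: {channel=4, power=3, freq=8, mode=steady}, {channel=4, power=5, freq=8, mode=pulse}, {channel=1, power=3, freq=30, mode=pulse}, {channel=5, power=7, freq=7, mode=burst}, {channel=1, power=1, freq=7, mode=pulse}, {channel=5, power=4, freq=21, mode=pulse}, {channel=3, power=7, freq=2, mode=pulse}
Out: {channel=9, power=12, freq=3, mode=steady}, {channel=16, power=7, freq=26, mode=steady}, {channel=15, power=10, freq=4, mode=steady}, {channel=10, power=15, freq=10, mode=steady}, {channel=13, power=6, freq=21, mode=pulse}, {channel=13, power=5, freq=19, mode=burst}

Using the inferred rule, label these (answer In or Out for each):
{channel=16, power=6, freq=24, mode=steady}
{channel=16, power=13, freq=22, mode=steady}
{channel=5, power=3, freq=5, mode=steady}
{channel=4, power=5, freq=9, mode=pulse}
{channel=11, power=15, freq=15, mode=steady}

Out, Out, In, In, Out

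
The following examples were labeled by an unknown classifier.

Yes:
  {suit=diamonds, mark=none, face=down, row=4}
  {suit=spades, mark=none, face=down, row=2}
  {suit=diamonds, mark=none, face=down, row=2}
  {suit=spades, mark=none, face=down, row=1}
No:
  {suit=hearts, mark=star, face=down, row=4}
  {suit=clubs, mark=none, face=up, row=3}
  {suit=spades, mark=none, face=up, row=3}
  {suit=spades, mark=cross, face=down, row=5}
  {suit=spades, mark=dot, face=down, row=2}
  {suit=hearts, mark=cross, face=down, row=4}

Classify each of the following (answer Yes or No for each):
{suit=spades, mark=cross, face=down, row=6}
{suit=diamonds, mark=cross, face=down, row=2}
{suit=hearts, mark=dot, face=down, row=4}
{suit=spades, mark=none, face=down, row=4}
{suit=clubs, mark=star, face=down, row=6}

'Yes' ⟺ mark is none AND face is down.
{suit=spades, mark=cross, face=down, row=6}: No (mark is cross, face is down).
{suit=diamonds, mark=cross, face=down, row=2}: No (mark is cross, face is down).
{suit=hearts, mark=dot, face=down, row=4}: No (mark is dot, face is down).
{suit=spades, mark=none, face=down, row=4}: Yes (mark is none, face is down).
{suit=clubs, mark=star, face=down, row=6}: No (mark is star, face is down).

No, No, No, Yes, No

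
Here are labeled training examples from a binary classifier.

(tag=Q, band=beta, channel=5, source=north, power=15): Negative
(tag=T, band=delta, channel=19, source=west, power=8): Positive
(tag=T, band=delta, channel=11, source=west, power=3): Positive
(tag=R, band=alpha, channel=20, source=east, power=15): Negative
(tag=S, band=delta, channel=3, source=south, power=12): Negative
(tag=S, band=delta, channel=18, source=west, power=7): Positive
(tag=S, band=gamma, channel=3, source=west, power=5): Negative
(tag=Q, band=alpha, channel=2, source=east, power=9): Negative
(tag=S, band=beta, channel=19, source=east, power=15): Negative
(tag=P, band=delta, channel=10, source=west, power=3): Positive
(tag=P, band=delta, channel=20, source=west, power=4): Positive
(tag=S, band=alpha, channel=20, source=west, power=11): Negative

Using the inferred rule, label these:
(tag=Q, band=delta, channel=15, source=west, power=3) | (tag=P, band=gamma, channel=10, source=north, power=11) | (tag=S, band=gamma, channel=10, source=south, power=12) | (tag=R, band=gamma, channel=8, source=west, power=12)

The common property of the 'Positive' items is: source is west AND band is delta. No 'Negative' item has it.
(tag=Q, band=delta, channel=15, source=west, power=3) → source is west, band is delta → Positive.
(tag=P, band=gamma, channel=10, source=north, power=11) → source is north, band is gamma → Negative.
(tag=S, band=gamma, channel=10, source=south, power=12) → source is south, band is gamma → Negative.
(tag=R, band=gamma, channel=8, source=west, power=12) → source is west, band is gamma → Negative.

Positive, Negative, Negative, Negative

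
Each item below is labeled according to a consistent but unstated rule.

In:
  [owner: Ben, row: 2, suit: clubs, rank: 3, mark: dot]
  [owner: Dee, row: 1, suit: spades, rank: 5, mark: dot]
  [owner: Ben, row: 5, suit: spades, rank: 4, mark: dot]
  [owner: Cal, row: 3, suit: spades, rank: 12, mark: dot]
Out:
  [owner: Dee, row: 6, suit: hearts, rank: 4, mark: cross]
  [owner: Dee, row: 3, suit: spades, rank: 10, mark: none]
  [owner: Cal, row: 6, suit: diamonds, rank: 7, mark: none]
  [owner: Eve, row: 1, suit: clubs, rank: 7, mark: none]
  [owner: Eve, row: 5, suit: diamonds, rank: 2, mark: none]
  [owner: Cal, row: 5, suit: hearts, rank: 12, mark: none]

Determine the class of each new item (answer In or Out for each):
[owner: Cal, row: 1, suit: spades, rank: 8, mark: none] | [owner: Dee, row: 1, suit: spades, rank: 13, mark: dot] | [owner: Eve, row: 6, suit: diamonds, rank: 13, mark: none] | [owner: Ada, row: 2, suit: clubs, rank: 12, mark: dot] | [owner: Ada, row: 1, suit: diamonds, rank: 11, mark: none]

Out, In, Out, In, Out

All 'In' examples share one property — mark is dot — and every 'Out' example lacks it.
[owner: Cal, row: 1, suit: spades, rank: 8, mark: none] — mark is none, hence Out. [owner: Dee, row: 1, suit: spades, rank: 13, mark: dot] — mark is dot, hence In. [owner: Eve, row: 6, suit: diamonds, rank: 13, mark: none] — mark is none, hence Out. [owner: Ada, row: 2, suit: clubs, rank: 12, mark: dot] — mark is dot, hence In. [owner: Ada, row: 1, suit: diamonds, rank: 11, mark: none] — mark is none, hence Out.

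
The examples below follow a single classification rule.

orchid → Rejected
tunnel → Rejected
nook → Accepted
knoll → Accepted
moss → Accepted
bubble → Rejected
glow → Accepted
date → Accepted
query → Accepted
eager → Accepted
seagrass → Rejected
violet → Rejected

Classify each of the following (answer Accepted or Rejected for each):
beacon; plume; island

The pattern is that an item is 'Accepted' exactly when: length ≤ 5.

Rejected, Accepted, Rejected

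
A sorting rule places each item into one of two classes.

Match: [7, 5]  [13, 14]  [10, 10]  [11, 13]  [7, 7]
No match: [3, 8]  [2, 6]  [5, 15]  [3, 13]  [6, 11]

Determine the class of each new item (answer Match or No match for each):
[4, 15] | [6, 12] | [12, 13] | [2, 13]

No match, No match, Match, No match

Every 'Match' example satisfies: first ≥ 7. None of the 'No match' examples do.
[4, 15]: first 4, does not fit → No match. [6, 12]: first 6, does not fit → No match. [12, 13]: first 12, qualifies → Match. [2, 13]: first 2, does not fit → No match.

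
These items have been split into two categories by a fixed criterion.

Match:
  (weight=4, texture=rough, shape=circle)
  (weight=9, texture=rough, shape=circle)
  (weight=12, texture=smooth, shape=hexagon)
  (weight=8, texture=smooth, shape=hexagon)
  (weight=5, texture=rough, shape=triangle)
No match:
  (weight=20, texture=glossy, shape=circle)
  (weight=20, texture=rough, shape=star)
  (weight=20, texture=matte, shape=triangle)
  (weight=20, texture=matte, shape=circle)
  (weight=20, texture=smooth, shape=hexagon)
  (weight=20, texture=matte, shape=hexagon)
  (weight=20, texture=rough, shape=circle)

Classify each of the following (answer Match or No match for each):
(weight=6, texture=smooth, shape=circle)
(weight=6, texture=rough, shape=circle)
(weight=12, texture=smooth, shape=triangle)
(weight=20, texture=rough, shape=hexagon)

Match, Match, Match, No match

A rule that fits every label: weight ≤ 12 — true of each 'Match' example, false of each 'No match' one.
(weight=6, texture=smooth, shape=circle): weight = 6 — fits, so Match.
(weight=6, texture=rough, shape=circle): weight = 6 — fits, so Match.
(weight=12, texture=smooth, shape=triangle): weight = 12 — fits, so Match.
(weight=20, texture=rough, shape=hexagon): weight = 20 — doesn't qualify, so No match.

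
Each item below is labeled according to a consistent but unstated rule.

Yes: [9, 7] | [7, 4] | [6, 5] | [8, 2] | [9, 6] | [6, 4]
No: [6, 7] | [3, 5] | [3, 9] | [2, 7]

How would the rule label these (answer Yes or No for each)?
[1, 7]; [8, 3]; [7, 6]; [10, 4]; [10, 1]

No, Yes, Yes, Yes, Yes

All 'Yes' examples share one property — first > second — and every 'No' example lacks it.
[1, 7]: 1 < 7, fails this test → No.
[8, 3]: 8 > 3, passes → Yes.
[7, 6]: 7 > 6, passes → Yes.
[10, 4]: 10 > 4, passes → Yes.
[10, 1]: 10 > 1, passes → Yes.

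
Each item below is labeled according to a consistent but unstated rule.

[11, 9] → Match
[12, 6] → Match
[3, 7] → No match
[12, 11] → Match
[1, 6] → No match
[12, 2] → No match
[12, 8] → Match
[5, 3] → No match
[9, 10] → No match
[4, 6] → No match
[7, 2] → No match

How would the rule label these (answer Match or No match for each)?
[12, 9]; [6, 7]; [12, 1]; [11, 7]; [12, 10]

A rule that fits every label: first > second AND sum ≥ 18 — true of each 'Match' example, false of each 'No match' one.

Match, No match, No match, Match, Match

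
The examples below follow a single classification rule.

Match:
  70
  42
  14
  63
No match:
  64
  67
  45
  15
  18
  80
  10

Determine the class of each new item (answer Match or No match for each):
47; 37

No match, No match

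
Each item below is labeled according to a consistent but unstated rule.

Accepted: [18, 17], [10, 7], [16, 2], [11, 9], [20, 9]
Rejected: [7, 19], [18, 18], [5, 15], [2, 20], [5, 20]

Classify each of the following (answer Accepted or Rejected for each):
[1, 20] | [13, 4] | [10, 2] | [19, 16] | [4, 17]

'Accepted' ⟺ first > second.
Rejected: [1, 20], since 1 < 20. Accepted: [13, 4], since 13 > 4. Accepted: [10, 2], since 10 > 2. Accepted: [19, 16], since 19 > 16. Rejected: [4, 17], since 4 < 17.

Rejected, Accepted, Accepted, Accepted, Rejected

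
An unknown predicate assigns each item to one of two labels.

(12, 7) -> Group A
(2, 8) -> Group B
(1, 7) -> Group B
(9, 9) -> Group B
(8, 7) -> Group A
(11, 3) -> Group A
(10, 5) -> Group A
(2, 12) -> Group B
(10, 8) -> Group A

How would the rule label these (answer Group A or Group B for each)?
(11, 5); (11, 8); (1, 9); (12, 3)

Group A, Group A, Group B, Group A

The rule appears to be: first > second.
(11, 5): Group A (11 > 5). (11, 8): Group A (11 > 8). (1, 9): Group B (1 < 9). (12, 3): Group A (12 > 3).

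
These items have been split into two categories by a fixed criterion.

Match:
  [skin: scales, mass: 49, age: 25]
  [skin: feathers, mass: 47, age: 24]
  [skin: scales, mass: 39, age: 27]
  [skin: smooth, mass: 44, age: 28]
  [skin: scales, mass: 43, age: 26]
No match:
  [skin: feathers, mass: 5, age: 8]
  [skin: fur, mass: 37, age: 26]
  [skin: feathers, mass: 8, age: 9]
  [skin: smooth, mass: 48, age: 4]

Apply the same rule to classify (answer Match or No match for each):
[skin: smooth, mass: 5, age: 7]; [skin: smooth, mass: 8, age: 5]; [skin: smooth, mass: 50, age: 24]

No match, No match, Match

Every 'Match' example satisfies: age ≥ 8 AND mass ≥ 39. None of the 'No match' examples do.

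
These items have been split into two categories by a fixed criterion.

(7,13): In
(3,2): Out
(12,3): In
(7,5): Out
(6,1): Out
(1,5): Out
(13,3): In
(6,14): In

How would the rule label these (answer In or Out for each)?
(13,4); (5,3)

The simplest hypothesis consistent with all the labels is: sum ≥ 15.
(13,4): 13+4 = 17 — satisfies this, so In. (5,3): 5+3 = 8 — lacks this property, so Out.

In, Out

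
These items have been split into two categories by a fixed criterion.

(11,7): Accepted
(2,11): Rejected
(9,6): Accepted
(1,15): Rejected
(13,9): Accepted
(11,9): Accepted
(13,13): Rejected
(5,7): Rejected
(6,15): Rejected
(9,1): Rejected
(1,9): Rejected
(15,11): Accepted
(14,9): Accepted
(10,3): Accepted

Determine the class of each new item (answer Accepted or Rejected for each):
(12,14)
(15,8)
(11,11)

Every 'Accepted' example satisfies: first > second AND sum ≥ 12. None of the 'Rejected' examples do.
(12,14): 12 < 14, 12+14 = 26, does not fit → Rejected. (15,8): 15 > 8, 15+8 = 23, fits → Accepted. (11,11): 11 = 11, 11+11 = 22, does not fit → Rejected.

Rejected, Accepted, Rejected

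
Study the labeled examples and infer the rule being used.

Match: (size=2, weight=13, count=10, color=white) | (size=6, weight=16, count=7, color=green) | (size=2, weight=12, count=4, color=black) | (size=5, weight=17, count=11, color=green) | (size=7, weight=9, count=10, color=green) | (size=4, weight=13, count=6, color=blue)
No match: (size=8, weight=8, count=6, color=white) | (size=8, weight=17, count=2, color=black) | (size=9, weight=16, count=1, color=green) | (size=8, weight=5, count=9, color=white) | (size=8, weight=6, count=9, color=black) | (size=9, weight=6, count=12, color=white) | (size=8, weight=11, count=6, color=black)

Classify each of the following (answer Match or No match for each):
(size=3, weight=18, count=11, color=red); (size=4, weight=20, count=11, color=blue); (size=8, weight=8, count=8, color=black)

Match, Match, No match

The pattern is that an item is 'Match' exactly when: size ≤ 7.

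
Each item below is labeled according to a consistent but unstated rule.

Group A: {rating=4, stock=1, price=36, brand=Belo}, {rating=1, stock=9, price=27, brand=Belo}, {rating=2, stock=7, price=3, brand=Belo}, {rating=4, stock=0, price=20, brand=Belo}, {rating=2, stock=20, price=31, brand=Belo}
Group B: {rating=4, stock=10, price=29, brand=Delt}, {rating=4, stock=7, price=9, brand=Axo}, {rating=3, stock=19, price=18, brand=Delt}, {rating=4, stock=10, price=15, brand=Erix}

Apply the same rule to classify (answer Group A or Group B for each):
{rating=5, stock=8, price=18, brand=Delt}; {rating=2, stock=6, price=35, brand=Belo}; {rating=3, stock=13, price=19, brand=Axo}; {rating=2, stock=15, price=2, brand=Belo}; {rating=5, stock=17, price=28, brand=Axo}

All 'Group A' examples share one property — brand is Belo — and every 'Group B' example lacks it.
{rating=5, stock=8, price=18, brand=Delt} → brand is Delt → Group B.
{rating=2, stock=6, price=35, brand=Belo} → brand is Belo → Group A.
{rating=3, stock=13, price=19, brand=Axo} → brand is Axo → Group B.
{rating=2, stock=15, price=2, brand=Belo} → brand is Belo → Group A.
{rating=5, stock=17, price=28, brand=Axo} → brand is Axo → Group B.

Group B, Group A, Group B, Group A, Group B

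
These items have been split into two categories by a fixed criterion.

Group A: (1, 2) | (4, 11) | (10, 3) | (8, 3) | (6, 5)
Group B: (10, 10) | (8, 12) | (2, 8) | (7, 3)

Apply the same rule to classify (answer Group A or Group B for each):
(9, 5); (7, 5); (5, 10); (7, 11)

Group B, Group B, Group A, Group B

Every 'Group A' example satisfies: sum is odd. None of the 'Group B' examples do.
(9, 5): 9+5 = 14, fails the rule → Group B. (7, 5): 7+5 = 12, fails the rule → Group B. (5, 10): 5+10 = 15, fits → Group A. (7, 11): 7+11 = 18, fails the rule → Group B.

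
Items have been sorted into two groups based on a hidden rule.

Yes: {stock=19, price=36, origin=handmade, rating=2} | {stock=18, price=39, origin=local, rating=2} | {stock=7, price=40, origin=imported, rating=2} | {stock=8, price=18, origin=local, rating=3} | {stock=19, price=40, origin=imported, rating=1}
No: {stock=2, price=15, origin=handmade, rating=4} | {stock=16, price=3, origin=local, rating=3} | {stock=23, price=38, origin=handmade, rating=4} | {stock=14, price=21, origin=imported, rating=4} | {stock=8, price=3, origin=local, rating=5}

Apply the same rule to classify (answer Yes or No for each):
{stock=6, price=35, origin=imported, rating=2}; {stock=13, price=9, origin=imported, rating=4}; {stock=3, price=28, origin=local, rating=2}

One predicate separates the groups cleanly: rating ≤ 3 AND price ≥ 15.

Yes, No, Yes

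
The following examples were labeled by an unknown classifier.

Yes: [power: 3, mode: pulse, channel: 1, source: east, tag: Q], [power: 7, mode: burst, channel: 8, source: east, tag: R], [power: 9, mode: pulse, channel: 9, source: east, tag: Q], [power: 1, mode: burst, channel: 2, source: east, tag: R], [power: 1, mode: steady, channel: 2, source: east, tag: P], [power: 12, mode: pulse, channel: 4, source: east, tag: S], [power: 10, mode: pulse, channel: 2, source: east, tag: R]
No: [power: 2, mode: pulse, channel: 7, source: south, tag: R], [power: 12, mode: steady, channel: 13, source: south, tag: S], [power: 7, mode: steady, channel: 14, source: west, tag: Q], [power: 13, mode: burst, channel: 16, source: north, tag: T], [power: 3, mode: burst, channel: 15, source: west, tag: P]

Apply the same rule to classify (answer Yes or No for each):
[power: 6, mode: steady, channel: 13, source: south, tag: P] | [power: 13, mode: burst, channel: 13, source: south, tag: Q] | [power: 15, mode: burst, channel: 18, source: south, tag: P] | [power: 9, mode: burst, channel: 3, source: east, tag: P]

No, No, No, Yes

Comparing the two groups points to one rule — source is east.
[power: 6, mode: steady, channel: 13, source: south, tag: P] — source is south, hence No.
[power: 13, mode: burst, channel: 13, source: south, tag: Q] — source is south, hence No.
[power: 15, mode: burst, channel: 18, source: south, tag: P] — source is south, hence No.
[power: 9, mode: burst, channel: 3, source: east, tag: P] — source is east, hence Yes.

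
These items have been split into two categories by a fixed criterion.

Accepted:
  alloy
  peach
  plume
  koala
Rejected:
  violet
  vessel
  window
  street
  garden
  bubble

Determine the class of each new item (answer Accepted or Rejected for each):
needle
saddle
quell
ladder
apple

Rejected, Rejected, Accepted, Rejected, Accepted

All 'Accepted' examples share one property — odd length — and every 'Rejected' example lacks it.
needle → length 6 → Rejected. saddle → length 6 → Rejected. quell → length 5 → Accepted. ladder → length 6 → Rejected. apple → length 5 → Accepted.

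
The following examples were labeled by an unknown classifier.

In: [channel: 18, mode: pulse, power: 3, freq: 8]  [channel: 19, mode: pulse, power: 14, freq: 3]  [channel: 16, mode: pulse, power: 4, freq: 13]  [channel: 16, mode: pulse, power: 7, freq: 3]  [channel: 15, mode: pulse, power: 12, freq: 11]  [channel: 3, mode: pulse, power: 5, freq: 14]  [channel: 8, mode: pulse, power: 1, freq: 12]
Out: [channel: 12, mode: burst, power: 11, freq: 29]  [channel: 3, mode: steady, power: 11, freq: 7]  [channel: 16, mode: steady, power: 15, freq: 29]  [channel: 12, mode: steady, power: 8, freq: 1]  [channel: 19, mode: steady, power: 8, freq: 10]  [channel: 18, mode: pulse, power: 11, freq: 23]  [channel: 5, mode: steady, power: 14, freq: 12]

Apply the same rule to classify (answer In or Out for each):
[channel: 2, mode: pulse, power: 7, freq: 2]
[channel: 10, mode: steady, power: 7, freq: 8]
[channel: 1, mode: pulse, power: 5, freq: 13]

The rule appears to be: mode is pulse AND freq ≤ 14.
[channel: 2, mode: pulse, power: 7, freq: 2]: mode is pulse, freq = 2, fits → In.
[channel: 10, mode: steady, power: 7, freq: 8]: mode is steady, freq = 8, fails this test → Out.
[channel: 1, mode: pulse, power: 5, freq: 13]: mode is pulse, freq = 13, fits → In.

In, Out, In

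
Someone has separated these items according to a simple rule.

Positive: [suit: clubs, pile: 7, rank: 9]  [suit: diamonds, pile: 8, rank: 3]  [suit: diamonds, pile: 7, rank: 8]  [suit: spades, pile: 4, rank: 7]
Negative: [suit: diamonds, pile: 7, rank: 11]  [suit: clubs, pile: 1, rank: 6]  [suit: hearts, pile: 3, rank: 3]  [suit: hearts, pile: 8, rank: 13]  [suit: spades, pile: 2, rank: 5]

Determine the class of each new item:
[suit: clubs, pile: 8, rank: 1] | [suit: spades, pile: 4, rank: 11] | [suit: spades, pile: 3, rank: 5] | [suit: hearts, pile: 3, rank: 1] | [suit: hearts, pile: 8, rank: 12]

Rule: pile ≥ 4 AND rank ≤ 9. This holds for each 'Positive' example and fails for each 'Negative' one.
[suit: clubs, pile: 8, rank: 1] — pile = 8, rank = 1, hence Positive.
[suit: spades, pile: 4, rank: 11] — pile = 4, rank = 11, hence Negative.
[suit: spades, pile: 3, rank: 5] — pile = 3, rank = 5, hence Negative.
[suit: hearts, pile: 3, rank: 1] — pile = 3, rank = 1, hence Negative.
[suit: hearts, pile: 8, rank: 12] — pile = 8, rank = 12, hence Negative.

Positive, Negative, Negative, Negative, Negative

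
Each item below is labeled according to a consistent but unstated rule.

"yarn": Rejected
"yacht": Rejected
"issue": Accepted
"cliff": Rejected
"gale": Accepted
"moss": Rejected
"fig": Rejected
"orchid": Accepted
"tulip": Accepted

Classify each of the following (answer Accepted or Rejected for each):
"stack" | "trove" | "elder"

'Accepted' ⟺ has ≥ 2 vowels.
"stack" — 1 vowel, hence Rejected. "trove" — 2 vowels, hence Accepted. "elder" — 2 vowels, hence Accepted.

Rejected, Accepted, Accepted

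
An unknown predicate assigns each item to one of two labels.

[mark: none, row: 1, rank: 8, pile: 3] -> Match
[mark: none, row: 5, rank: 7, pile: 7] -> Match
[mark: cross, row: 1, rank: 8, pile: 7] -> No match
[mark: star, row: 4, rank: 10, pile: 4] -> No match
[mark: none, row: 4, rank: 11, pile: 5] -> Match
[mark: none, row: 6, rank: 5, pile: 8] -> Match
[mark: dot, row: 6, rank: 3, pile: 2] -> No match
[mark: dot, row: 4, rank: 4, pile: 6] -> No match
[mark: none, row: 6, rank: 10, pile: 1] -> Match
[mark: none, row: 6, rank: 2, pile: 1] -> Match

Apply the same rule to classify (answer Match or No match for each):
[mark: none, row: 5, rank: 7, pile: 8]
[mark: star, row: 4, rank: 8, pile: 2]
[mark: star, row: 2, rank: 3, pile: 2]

One predicate separates the groups cleanly: mark is none.
[mark: none, row: 5, rank: 7, pile: 8]: Match (mark is none). [mark: star, row: 4, rank: 8, pile: 2]: No match (mark is star). [mark: star, row: 2, rank: 3, pile: 2]: No match (mark is star).

Match, No match, No match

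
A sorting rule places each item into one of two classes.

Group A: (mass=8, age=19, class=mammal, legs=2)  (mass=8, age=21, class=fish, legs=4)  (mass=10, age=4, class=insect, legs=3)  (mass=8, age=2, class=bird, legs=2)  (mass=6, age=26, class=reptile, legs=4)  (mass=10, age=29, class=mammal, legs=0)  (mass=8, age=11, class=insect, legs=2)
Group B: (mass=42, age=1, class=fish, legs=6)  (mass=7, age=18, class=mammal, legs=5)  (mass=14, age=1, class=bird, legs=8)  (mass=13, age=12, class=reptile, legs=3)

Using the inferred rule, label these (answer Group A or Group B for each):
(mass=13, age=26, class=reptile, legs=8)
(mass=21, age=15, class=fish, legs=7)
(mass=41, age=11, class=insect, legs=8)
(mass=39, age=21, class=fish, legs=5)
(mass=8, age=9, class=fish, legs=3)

A rule that fits every label: legs ≤ 4 AND mass ≤ 10 — true of each 'Group A' example, false of each 'Group B' one.
(mass=13, age=26, class=reptile, legs=8) — legs = 8, mass = 13, hence Group B.
(mass=21, age=15, class=fish, legs=7) — legs = 7, mass = 21, hence Group B.
(mass=41, age=11, class=insect, legs=8) — legs = 8, mass = 41, hence Group B.
(mass=39, age=21, class=fish, legs=5) — legs = 5, mass = 39, hence Group B.
(mass=8, age=9, class=fish, legs=3) — legs = 3, mass = 8, hence Group A.

Group B, Group B, Group B, Group B, Group A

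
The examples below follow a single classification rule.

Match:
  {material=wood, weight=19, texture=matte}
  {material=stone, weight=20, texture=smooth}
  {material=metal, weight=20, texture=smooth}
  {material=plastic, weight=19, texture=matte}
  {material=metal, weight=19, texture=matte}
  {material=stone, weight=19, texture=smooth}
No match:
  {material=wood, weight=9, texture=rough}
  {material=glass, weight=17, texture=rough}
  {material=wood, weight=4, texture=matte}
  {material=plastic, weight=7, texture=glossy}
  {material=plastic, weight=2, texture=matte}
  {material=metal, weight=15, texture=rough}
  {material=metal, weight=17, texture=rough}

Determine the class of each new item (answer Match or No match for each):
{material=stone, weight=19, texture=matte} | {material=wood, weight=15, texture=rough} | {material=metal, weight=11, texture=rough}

Every 'Match' example satisfies: weight ≥ 19. None of the 'No match' examples do.
{material=stone, weight=19, texture=matte} — weight = 19, hence Match. {material=wood, weight=15, texture=rough} — weight = 15, hence No match. {material=metal, weight=11, texture=rough} — weight = 11, hence No match.

Match, No match, No match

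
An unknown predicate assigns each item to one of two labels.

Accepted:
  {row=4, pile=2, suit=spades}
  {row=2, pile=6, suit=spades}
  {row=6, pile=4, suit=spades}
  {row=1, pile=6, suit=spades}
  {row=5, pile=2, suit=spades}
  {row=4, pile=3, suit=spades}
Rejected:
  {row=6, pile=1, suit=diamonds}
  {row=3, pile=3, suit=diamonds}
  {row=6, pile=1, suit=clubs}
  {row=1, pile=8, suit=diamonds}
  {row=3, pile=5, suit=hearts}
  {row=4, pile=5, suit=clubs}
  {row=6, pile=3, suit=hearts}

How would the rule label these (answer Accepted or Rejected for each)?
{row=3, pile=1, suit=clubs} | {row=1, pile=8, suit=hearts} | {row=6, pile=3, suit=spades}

Rejected, Rejected, Accepted

The rule appears to be: suit is spades.
Rejected: {row=3, pile=1, suit=clubs}, since suit is clubs.
Rejected: {row=1, pile=8, suit=hearts}, since suit is hearts.
Accepted: {row=6, pile=3, suit=spades}, since suit is spades.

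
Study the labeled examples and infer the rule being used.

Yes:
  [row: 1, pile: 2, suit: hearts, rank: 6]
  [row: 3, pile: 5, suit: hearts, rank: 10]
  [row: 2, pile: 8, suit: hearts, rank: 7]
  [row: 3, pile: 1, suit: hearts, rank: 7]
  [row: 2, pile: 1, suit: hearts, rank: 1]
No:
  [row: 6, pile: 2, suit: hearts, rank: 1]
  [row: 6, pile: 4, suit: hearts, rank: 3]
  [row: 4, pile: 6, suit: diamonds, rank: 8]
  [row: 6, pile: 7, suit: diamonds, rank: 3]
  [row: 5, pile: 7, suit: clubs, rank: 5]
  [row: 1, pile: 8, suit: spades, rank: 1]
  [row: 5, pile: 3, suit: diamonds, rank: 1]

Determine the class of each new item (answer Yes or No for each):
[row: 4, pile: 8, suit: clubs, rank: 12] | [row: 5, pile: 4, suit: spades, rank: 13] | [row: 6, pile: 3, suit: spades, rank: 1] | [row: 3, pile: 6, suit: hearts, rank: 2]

No, No, No, Yes

All 'Yes' examples share one property — suit is hearts AND row ≤ 3 — and every 'No' example lacks it.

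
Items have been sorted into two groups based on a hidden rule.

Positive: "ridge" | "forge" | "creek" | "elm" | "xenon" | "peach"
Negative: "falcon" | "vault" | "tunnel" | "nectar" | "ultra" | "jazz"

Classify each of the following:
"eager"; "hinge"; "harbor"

Rule: odd length AND contains 'e'. This holds for each 'Positive' example and fails for each 'Negative' one.

Positive, Positive, Negative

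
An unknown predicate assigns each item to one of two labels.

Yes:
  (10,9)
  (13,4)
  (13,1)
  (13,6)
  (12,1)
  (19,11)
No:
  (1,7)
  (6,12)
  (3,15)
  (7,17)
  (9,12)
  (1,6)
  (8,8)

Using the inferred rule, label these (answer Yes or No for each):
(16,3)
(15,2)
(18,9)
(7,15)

Yes, Yes, Yes, No

One predicate separates the groups cleanly: first > second.
(16,3) → 16 > 3 → Yes.
(15,2) → 15 > 2 → Yes.
(18,9) → 18 > 9 → Yes.
(7,15) → 7 < 15 → No.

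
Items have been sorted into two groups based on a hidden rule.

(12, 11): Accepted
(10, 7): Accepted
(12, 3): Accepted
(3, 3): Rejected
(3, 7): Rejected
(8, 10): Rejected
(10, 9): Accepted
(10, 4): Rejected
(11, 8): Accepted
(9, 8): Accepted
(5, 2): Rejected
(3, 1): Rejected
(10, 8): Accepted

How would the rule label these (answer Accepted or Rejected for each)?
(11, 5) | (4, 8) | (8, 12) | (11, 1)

The simplest hypothesis consistent with all the labels is: first > second AND sum ≥ 15.
(11, 5) — 11 > 5, 11+5 = 16, hence Accepted. (4, 8) — 4 < 8, 4+8 = 12, hence Rejected. (8, 12) — 8 < 12, 8+12 = 20, hence Rejected. (11, 1) — 11 > 1, 11+1 = 12, hence Rejected.

Accepted, Rejected, Rejected, Rejected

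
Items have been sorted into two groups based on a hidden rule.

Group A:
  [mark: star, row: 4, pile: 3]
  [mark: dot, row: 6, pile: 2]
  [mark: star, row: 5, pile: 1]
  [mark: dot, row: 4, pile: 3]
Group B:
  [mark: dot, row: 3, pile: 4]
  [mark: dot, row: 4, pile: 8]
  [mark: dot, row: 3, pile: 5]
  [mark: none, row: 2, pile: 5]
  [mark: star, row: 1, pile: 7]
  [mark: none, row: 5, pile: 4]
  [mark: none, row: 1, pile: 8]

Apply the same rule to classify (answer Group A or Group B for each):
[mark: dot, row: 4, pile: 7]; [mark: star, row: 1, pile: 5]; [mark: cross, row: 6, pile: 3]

Group B, Group B, Group A

Every 'Group A' example satisfies: pile ≤ 3. None of the 'Group B' examples do.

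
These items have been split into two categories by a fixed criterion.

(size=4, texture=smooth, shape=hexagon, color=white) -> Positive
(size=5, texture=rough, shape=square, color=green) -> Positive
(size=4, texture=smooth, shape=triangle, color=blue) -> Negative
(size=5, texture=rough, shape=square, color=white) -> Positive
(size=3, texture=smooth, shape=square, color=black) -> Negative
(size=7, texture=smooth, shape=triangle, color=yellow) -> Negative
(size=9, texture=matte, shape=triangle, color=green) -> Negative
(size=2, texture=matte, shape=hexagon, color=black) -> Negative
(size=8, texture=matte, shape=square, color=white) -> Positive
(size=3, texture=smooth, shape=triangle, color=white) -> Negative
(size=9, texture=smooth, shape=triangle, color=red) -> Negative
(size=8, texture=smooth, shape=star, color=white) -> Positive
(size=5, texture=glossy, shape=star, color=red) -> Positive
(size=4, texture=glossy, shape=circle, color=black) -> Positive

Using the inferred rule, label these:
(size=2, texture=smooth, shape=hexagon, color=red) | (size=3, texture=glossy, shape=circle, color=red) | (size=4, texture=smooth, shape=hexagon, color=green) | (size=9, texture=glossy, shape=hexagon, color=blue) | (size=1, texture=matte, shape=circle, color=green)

The common property of the 'Positive' items is: shape is not triangle AND size ≥ 4. No 'Negative' item has it.
(size=2, texture=smooth, shape=hexagon, color=red) → shape is hexagon, size = 2 → Negative. (size=3, texture=glossy, shape=circle, color=red) → shape is circle, size = 3 → Negative. (size=4, texture=smooth, shape=hexagon, color=green) → shape is hexagon, size = 4 → Positive. (size=9, texture=glossy, shape=hexagon, color=blue) → shape is hexagon, size = 9 → Positive. (size=1, texture=matte, shape=circle, color=green) → shape is circle, size = 1 → Negative.

Negative, Negative, Positive, Positive, Negative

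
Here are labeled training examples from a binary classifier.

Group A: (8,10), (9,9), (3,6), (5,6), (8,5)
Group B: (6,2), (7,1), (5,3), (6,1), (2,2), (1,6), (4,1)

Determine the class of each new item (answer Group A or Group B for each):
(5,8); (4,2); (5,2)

Group A, Group B, Group B

Rule: sum ≥ 9. This holds for each 'Group A' example and fails for each 'Group B' one.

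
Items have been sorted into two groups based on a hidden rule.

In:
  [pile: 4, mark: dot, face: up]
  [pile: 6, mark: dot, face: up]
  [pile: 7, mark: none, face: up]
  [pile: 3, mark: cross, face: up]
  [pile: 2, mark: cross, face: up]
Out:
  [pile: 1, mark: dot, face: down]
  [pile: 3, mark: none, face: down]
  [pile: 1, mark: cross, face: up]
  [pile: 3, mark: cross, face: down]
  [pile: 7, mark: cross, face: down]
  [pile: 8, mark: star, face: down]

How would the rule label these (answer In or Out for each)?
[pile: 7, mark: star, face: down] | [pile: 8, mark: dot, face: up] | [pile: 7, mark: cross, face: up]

All 'In' examples share one property — face is up AND pile ≥ 2 — and every 'Out' example lacks it.
[pile: 7, mark: star, face: down]: Out (face is down, pile = 7).
[pile: 8, mark: dot, face: up]: In (face is up, pile = 8).
[pile: 7, mark: cross, face: up]: In (face is up, pile = 7).

Out, In, In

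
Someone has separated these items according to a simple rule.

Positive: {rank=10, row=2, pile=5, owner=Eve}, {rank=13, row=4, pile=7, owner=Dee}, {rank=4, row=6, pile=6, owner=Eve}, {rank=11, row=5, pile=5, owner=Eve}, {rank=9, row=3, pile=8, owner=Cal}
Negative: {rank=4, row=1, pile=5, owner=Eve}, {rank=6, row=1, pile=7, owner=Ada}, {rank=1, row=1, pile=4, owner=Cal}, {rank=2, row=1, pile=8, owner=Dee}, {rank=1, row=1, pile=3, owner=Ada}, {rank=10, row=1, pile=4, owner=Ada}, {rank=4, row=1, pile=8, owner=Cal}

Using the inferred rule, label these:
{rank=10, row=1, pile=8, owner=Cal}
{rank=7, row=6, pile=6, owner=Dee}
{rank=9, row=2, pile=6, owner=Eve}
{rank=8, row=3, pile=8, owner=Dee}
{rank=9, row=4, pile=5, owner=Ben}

Negative, Positive, Positive, Positive, Positive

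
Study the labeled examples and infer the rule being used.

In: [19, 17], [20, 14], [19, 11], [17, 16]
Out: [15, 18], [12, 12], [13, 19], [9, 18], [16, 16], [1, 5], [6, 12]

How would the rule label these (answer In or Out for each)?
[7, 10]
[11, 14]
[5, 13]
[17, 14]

Out, Out, Out, In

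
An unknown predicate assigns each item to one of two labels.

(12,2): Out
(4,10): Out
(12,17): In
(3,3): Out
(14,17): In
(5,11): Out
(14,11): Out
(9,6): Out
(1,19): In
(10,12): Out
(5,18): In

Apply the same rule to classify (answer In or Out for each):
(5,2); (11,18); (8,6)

'In' ⟺ second ≥ 14.
(5,2): second 2 — fails this test, so Out.
(11,18): second 18 — satisfies this, so In.
(8,6): second 6 — fails this test, so Out.

Out, In, Out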